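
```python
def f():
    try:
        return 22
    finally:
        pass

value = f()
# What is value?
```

Step-by-step execution trace:
1. `f()` enters try: `return 22` sets pending return value 22.
2. Before returning, `finally: pass` runs (no effect).
3. f() returns 22 → value = 22.
Result: 22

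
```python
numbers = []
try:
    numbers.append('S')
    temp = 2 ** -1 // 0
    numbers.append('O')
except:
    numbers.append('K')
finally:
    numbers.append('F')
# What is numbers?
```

Step-by-step execution trace:
1. try: `numbers.append('S')` → numbers = ['S'].
2. `temp = 2 ** -1 // 0` raises ZeroDivisionError; `numbers.append('O')` is not reached.
3. bare `except` matches → `numbers.append('K')` → numbers = ['S', 'K'].
4. finally always runs: `numbers.append('F')` → numbers = ['S', 'K', 'F'].
Result: ['S', 'K', 'F']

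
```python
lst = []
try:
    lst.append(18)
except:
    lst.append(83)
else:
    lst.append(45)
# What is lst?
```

Step-by-step execution trace:
1. try: `lst.append(18)` → lst = [18]. No exception raised.
2. `except` is skipped.
3. `else` runs (try completed without exception): `lst.append(45)` → lst = [18, 45].
Result: [18, 45]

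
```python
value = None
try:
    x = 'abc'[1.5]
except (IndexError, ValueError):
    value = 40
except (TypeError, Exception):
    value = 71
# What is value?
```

Step-by-step execution trace:
1. `x = 'abc'[1.5]` raises TypeError.
2. `except (IndexError, ValueError)` does not match TypeError; skipped.
3. `except (TypeError, Exception)` matches (TypeError is in the tuple) → value = 71.
Result: 71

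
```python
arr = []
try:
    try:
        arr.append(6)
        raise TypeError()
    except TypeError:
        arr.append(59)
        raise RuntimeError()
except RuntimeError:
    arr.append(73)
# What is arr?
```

Step-by-step execution trace:
1. Inner try: `arr.append(6)` → arr = [6].
2. `raise TypeError()` raises TypeError.
3. Inner `except TypeError` matches → `arr.append(59)` → arr = [6, 59].
4. `raise RuntimeError()` raises RuntimeError; propagates to outer try.
5. Outer `except RuntimeError` matches → `arr.append(73)` → arr = [6, 59, 73].
Result: [6, 59, 73]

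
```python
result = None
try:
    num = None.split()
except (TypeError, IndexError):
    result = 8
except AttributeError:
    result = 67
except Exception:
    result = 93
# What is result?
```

Step-by-step execution trace:
1. `num = None.split()` raises AttributeError.
2. `except (TypeError, IndexError)` does not match AttributeError; skipped.
3. `except AttributeError` matches (exact type match) → result = 67.
4. `except Exception` is not reached.
Result: 67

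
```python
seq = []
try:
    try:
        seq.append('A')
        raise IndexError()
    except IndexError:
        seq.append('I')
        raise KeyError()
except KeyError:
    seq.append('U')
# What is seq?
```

Step-by-step execution trace:
1. Inner try: `seq.append('A')` → seq = ['A'].
2. `raise IndexError()` raises IndexError.
3. Inner `except IndexError` matches → `seq.append('I')` → seq = ['A', 'I'].
4. `raise KeyError()` raises KeyError; propagates to outer try.
5. Outer `except KeyError` matches → `seq.append('U')` → seq = ['A', 'I', 'U'].
Result: ['A', 'I', 'U']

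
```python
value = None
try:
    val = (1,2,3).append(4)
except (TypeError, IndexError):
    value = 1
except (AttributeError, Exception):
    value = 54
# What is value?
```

Step-by-step execution trace:
1. `val = (1,2,3).append(4)` raises AttributeError.
2. `except (TypeError, IndexError)` does not match AttributeError; skipped.
3. `except (AttributeError, Exception)` matches (AttributeError is in the tuple) → value = 54.
Result: 54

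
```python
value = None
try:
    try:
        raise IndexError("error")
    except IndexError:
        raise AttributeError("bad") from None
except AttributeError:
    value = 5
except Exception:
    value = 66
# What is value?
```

Step-by-step execution trace:
1. Inner try raises IndexError; inner `except IndexError` catches it.
2. `raise AttributeError(...) from None` raises AttributeError (from None suppresses __context__, but the active exception is still AttributeError).
3. Outer `except AttributeError` matches → value = 5.
4. `except Exception` is not reached.
Result: 5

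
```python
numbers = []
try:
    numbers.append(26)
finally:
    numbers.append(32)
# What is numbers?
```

Step-by-step execution trace:
1. try: `numbers.append(26)` → numbers = [26].
2. The try body completes without raising.
3. finally always runs: `numbers.append(32)` → numbers = [26, 32].
Result: [26, 32]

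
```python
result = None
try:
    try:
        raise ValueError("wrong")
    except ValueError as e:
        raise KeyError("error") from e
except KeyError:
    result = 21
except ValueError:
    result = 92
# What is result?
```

Step-by-step execution trace:
1. Inner try raises ValueError; inner `except ValueError as e` catches it.
2. `raise KeyError(...) from e` raises KeyError (ValueError is attached as __cause__, but only KeyError is active).
3. Outer `except KeyError` matches → result = 21.
4. `except ValueError` is not reached.
Result: 21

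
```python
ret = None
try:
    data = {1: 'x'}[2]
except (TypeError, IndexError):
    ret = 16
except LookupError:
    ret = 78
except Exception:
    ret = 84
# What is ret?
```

Step-by-step execution trace:
1. `data = {1: 'x'}[2]` raises KeyError.
2. `except (TypeError, IndexError)` does not match KeyError; skipped.
3. `except LookupError` matches (KeyError is a subclass of LookupError) → ret = 78.
4. `except Exception` is not reached.
Result: 78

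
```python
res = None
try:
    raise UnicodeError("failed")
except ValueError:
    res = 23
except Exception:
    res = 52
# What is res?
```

Step-by-step execution trace:
1. `raise UnicodeError(...)` raises UnicodeError.
2. `except ValueError` matches (UnicodeError is a subclass of ValueError) → res = 23.
3. `except Exception` is not reached.
Result: 23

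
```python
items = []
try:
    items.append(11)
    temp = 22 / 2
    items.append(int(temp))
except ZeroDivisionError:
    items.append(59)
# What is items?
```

Step-by-step execution trace:
1. try: `items.append(11)` → items = [11].
2. `temp = 22 / 2` → temp = 11.0. No exception raised.
3. `items.append(int(temp))` → items = [11, 11].
4. `except ZeroDivisionError` is skipped (no exception was raised).
Result: [11, 11]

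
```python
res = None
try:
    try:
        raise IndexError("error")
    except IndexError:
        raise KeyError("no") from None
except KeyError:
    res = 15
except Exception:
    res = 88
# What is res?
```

Step-by-step execution trace:
1. Inner try raises IndexError; inner `except IndexError` catches it.
2. `raise KeyError(...) from None` raises KeyError (from None suppresses __context__, but the active exception is still KeyError).
3. Outer `except KeyError` matches → res = 15.
4. `except Exception` is not reached.
Result: 15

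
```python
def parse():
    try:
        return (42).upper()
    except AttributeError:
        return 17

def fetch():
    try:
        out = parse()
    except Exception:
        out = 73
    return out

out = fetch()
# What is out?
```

Step-by-step execution trace:
1. `fetch()` calls `parse()`.
2. In parse: `(42).upper()` raises AttributeError; `except AttributeError` catches it → returns 17.
3. In fetch: `out = parse()` → out = 17. No exception reaches fetch.
4. `except Exception` is skipped; fetch returns 17.
5. out = 17.
Result: 17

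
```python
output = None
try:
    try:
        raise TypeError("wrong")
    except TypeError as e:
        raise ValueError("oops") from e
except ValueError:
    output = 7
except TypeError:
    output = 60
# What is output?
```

Step-by-step execution trace:
1. Inner try raises TypeError; inner `except TypeError as e` catches it.
2. `raise ValueError(...) from e` raises ValueError (TypeError is attached as __cause__, but only ValueError is active).
3. Outer `except ValueError` matches → output = 7.
4. `except TypeError` is not reached.
Result: 7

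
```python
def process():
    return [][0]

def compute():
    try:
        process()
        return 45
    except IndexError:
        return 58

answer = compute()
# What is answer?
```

Step-by-step execution trace:
1. `compute()` calls `process()`.
2. `process()` evaluates `[][0]`, which raises IndexError; it propagates to the caller.
3. `return 45` is not reached.
4. `except IndexError` in compute matches → returns 58.
5. answer = 58.
Result: 58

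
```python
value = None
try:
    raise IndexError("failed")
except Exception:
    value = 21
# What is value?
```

Step-by-step execution trace:
1. `raise IndexError(...)` raises IndexError.
2. `except Exception` matches (IndexError is a subclass of Exception) → value = 21.
Result: 21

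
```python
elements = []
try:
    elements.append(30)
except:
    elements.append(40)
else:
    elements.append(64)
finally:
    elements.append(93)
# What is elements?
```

Step-by-step execution trace:
1. try: `elements.append(30)` → elements = [30]. No exception raised.
2. `except` is skipped.
3. `else` runs: `elements.append(64)` → elements = [30, 64].
4. `finally` always runs: `elements.append(93)` → elements = [30, 64, 93].
Result: [30, 64, 93]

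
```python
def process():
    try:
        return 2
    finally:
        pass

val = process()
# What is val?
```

Step-by-step execution trace:
1. `process()` enters try: `return 2` sets pending return value 2.
2. Before returning, `finally: pass` runs (no effect).
3. process() returns 2 → val = 2.
Result: 2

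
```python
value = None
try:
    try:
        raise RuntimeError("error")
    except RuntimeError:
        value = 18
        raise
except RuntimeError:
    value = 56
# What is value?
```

Step-by-step execution trace:
1. Inner try: `raise RuntimeError("error")` raises RuntimeError.
2. Inner `except RuntimeError` matches → value = 18.
3. bare `raise` re-raises the same RuntimeError.
4. Outer `except RuntimeError` matches → value = 56.
Result: 56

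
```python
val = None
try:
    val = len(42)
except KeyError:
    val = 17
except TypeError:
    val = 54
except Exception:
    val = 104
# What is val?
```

Step-by-step execution trace:
1. `val = len(42)` raises TypeError.
2. `except KeyError` does not match TypeError; skipped.
3. `except TypeError` matches → val = 54.
4. Remaining except clauses are skipped.
Result: 54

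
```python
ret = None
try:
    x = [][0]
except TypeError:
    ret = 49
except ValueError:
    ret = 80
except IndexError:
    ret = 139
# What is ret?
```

Step-by-step execution trace:
1. `x = [][0]` raises IndexError.
2. `except TypeError` does not match IndexError; skipped.
3. `except ValueError` does not match IndexError; skipped.
4. `except IndexError` matches → ret = 139.
Result: 139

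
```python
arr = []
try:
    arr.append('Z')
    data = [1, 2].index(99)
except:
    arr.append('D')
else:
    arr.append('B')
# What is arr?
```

Step-by-step execution trace:
1. try: `arr.append('Z')` → arr = ['Z'].
2. `data = [1, 2].index(99)` raises ValueError.
3. bare `except` matches → `arr.append('D')` → arr = ['Z', 'D'].
4. `else` is skipped (an exception was raised).
Result: ['Z', 'D']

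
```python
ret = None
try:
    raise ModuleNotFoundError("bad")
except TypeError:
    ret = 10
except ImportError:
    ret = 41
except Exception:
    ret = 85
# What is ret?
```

Step-by-step execution trace:
1. `raise ModuleNotFoundError(...)` raises ModuleNotFoundError.
2. `except TypeError` does not match (ModuleNotFoundError is not a subclass of TypeError); skipped.
3. `except ImportError` matches (ModuleNotFoundError is a subclass of ImportError) → ret = 41.
4. `except Exception` is not reached.
Result: 41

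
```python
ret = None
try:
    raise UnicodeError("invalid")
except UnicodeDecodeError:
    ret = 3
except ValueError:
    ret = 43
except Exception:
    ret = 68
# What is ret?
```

Step-by-step execution trace:
1. `raise UnicodeError(...)` raises UnicodeError.
2. `except UnicodeDecodeError` does not match (UnicodeError is not a subclass of UnicodeDecodeError); skipped.
3. `except ValueError` matches (UnicodeError is a subclass of ValueError) → ret = 43.
4. `except Exception` is not reached.
Result: 43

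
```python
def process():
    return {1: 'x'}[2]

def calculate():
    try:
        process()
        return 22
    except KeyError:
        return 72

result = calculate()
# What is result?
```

Step-by-step execution trace:
1. `calculate()` calls `process()`.
2. `process()` evaluates `{1: 'x'}[2]`, which raises KeyError; it propagates to the caller.
3. `return 22` is not reached.
4. `except KeyError` in calculate matches → returns 72.
5. result = 72.
Result: 72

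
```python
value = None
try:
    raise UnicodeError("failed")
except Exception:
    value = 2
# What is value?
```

Step-by-step execution trace:
1. `raise UnicodeError(...)` raises UnicodeError.
2. `except Exception` matches (UnicodeError is a subclass of Exception) → value = 2.
Result: 2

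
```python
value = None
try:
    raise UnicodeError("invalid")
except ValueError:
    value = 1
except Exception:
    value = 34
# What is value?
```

Step-by-step execution trace:
1. `raise UnicodeError(...)` raises UnicodeError.
2. `except ValueError` matches (UnicodeError is a subclass of ValueError) → value = 1.
3. `except Exception` is not reached.
Result: 1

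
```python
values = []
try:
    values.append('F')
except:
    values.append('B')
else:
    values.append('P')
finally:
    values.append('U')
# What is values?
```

Step-by-step execution trace:
1. try: `values.append('F')` → values = ['F']. No exception raised.
2. `except` is skipped.
3. `else` runs: `values.append('P')` → values = ['F', 'P'].
4. `finally` always runs: `values.append('U')` → values = ['F', 'P', 'U'].
Result: ['F', 'P', 'U']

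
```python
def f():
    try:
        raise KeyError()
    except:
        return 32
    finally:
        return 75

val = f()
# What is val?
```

Step-by-step execution trace:
1. `f()` enters try: `raise KeyError()` raises KeyError.
2. bare `except` matches → `return 32` sets pending return value 32.
3. Before returning, `finally: return 75` runs and overrides the pending return.
4. f() returns 75 → val = 75.
Result: 75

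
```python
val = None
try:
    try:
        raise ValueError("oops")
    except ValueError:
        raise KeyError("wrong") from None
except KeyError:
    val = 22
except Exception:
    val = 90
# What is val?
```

Step-by-step execution trace:
1. Inner try raises ValueError; inner `except ValueError` catches it.
2. `raise KeyError(...) from None` raises KeyError (from None suppresses __context__, but the active exception is still KeyError).
3. Outer `except KeyError` matches → val = 22.
4. `except Exception` is not reached.
Result: 22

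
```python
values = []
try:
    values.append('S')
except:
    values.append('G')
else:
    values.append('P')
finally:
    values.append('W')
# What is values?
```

Step-by-step execution trace:
1. try: `values.append('S')` → values = ['S']. No exception raised.
2. `except` is skipped.
3. `else` runs: `values.append('P')` → values = ['S', 'P'].
4. `finally` always runs: `values.append('W')` → values = ['S', 'P', 'W'].
Result: ['S', 'P', 'W']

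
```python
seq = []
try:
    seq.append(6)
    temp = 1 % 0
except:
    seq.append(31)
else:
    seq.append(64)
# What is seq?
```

Step-by-step execution trace:
1. try: `seq.append(6)` → seq = [6].
2. `temp = 1 % 0` raises ZeroDivisionError.
3. bare `except` matches → `seq.append(31)` → seq = [6, 31].
4. `else` is skipped (an exception was raised).
Result: [6, 31]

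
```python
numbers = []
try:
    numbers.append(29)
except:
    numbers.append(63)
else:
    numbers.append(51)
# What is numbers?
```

Step-by-step execution trace:
1. try: `numbers.append(29)` → numbers = [29]. No exception raised.
2. `except` is skipped.
3. `else` runs (try completed without exception): `numbers.append(51)` → numbers = [29, 51].
Result: [29, 51]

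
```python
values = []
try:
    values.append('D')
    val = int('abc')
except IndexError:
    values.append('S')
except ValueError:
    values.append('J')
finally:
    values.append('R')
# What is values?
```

Step-by-step execution trace:
1. try: `values.append('D')` → values = ['D'].
2. `val = int('abc')` raises ValueError.
3. `except IndexError` does not match ValueError; skipped.
4. `except ValueError` matches → `values.append('J')` → values = ['D', 'J'].
5. finally always runs: `values.append('R')` → values = ['D', 'J', 'R'].
Result: ['D', 'J', 'R']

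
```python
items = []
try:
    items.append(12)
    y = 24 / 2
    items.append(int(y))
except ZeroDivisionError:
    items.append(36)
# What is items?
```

Step-by-step execution trace:
1. try: `items.append(12)` → items = [12].
2. `y = 24 / 2` → y = 12.0. No exception raised.
3. `items.append(int(y))` → items = [12, 12].
4. `except ZeroDivisionError` is skipped (no exception was raised).
Result: [12, 12]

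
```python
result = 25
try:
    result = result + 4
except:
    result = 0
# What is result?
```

Step-by-step execution trace:
1. result starts at 25.
2. try: `result = result + 4` → result = 29. No exception raised.
3. `except` is skipped.
Result: 29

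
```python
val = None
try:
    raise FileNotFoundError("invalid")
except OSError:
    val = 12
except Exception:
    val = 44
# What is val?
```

Step-by-step execution trace:
1. `raise FileNotFoundError(...)` raises FileNotFoundError.
2. `except OSError` matches (FileNotFoundError is a subclass of OSError) → val = 12.
3. `except Exception` is not reached.
Result: 12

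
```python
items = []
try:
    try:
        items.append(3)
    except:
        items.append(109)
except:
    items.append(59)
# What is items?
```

Step-by-step execution trace:
1. Inner try: `items.append(3)` → items = [3]. No exception raised.
2. Inner `except` is skipped.
3. Inner try completes normally; outer `except` is skipped.
Result: [3]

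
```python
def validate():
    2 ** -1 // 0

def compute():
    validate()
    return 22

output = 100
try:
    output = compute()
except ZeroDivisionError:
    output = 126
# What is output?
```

Step-by-step execution trace:
1. output starts at 100.
2. try: `compute()` calls `validate()`.
3. `validate()` evaluates `2 ** -1 // 0`, which raises ZeroDivisionError; it propagates through compute (uncaught).
4. `return 22` in compute is not reached; the assignment to output does not complete.
5. `except ZeroDivisionError` matches → output = 126.
Result: 126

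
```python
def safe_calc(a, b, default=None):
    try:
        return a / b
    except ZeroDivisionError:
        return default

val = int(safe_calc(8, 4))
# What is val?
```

Step-by-step execution trace:
1. `safe_calc(8, 4)` enters try: `return 8 / 4` → returns 2.0. No exception raised.
2. `except ZeroDivisionError` is skipped.
3. `int(2.0)` → 2 → val = 2.
Result: 2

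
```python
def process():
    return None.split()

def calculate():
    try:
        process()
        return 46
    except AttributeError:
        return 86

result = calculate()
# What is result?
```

Step-by-step execution trace:
1. `calculate()` calls `process()`.
2. `process()` evaluates `None.split()`, which raises AttributeError; it propagates to the caller.
3. `return 46` is not reached.
4. `except AttributeError` in calculate matches → returns 86.
5. result = 86.
Result: 86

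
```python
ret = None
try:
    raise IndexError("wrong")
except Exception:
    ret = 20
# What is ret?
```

Step-by-step execution trace:
1. `raise IndexError(...)` raises IndexError.
2. `except Exception` matches (IndexError is a subclass of Exception) → ret = 20.
Result: 20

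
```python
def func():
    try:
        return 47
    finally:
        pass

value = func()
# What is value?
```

Step-by-step execution trace:
1. `func()` enters try: `return 47` sets pending return value 47.
2. Before returning, `finally: pass` runs (no effect).
3. func() returns 47 → value = 47.
Result: 47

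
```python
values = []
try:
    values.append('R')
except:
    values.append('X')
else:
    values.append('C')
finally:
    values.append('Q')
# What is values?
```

Step-by-step execution trace:
1. try: `values.append('R')` → values = ['R']. No exception raised.
2. `except` is skipped.
3. `else` runs: `values.append('C')` → values = ['R', 'C'].
4. `finally` always runs: `values.append('Q')` → values = ['R', 'C', 'Q'].
Result: ['R', 'C', 'Q']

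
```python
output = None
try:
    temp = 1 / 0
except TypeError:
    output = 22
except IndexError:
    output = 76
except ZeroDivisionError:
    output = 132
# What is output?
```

Step-by-step execution trace:
1. `temp = 1 / 0` raises ZeroDivisionError.
2. `except TypeError` does not match ZeroDivisionError; skipped.
3. `except IndexError` does not match ZeroDivisionError; skipped.
4. `except ZeroDivisionError` matches → output = 132.
Result: 132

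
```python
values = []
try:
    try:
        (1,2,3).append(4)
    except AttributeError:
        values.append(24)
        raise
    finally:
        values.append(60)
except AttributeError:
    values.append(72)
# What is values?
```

Step-by-step execution trace:
1. Inner try: `(1,2,3).append(4)` raises AttributeError.
2. Inner `except AttributeError` matches → `values.append(24)` → values = [24].
3. bare `raise` re-raises AttributeError.
4. Inner `finally` runs during unwinding: `values.append(60)` → values = [24, 60].
5. Outer `except AttributeError` matches → `values.append(72)` → values = [24, 60, 72].
Result: [24, 60, 72]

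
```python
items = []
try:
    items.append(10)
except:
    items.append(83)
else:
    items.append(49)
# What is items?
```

Step-by-step execution trace:
1. try: `items.append(10)` → items = [10]. No exception raised.
2. `except` is skipped.
3. `else` runs (try completed without exception): `items.append(49)` → items = [10, 49].
Result: [10, 49]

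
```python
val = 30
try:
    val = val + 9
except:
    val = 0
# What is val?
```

Step-by-step execution trace:
1. val starts at 30.
2. try: `val = val + 9` → val = 39. No exception raised.
3. `except` is skipped.
Result: 39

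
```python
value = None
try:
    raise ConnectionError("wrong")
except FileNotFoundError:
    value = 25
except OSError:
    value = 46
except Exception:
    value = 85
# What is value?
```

Step-by-step execution trace:
1. `raise ConnectionError(...)` raises ConnectionError.
2. `except FileNotFoundError` does not match (ConnectionError is not a subclass of FileNotFoundError); skipped.
3. `except OSError` matches (ConnectionError is a subclass of OSError) → value = 46.
4. `except Exception` is not reached.
Result: 46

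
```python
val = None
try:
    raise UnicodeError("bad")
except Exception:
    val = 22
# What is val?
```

Step-by-step execution trace:
1. `raise UnicodeError(...)` raises UnicodeError.
2. `except Exception` matches (UnicodeError is a subclass of Exception) → val = 22.
Result: 22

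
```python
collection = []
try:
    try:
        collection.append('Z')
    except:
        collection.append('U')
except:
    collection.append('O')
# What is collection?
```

Step-by-step execution trace:
1. Inner try: `collection.append('Z')` → collection = ['Z']. No exception raised.
2. Inner `except` is skipped.
3. Inner try completes normally; outer `except` is skipped.
Result: ['Z']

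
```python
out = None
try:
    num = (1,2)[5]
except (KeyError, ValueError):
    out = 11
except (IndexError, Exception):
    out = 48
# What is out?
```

Step-by-step execution trace:
1. `num = (1,2)[5]` raises IndexError.
2. `except (KeyError, ValueError)` does not match IndexError; skipped.
3. `except (IndexError, Exception)` matches (IndexError is in the tuple) → out = 48.
Result: 48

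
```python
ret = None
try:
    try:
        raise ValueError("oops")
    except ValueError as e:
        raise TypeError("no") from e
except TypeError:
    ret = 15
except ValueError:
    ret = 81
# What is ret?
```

Step-by-step execution trace:
1. Inner try raises ValueError; inner `except ValueError as e` catches it.
2. `raise TypeError(...) from e` raises TypeError (ValueError is attached as __cause__, but only TypeError is active).
3. Outer `except TypeError` matches → ret = 15.
4. `except ValueError` is not reached.
Result: 15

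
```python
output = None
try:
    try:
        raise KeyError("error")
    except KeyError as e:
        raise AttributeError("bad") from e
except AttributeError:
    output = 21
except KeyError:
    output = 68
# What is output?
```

Step-by-step execution trace:
1. Inner try raises KeyError; inner `except KeyError as e` catches it.
2. `raise AttributeError(...) from e` raises AttributeError (KeyError is attached as __cause__, but only AttributeError is active).
3. Outer `except AttributeError` matches → output = 21.
4. `except KeyError` is not reached.
Result: 21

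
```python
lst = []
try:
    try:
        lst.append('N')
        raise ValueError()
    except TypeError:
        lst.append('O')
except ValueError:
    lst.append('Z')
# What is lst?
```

Step-by-step execution trace:
1. Inner try: `lst.append('N')` → lst = ['N'].
2. `raise ValueError()` raises ValueError.
3. Inner `except TypeError` does not match ValueError; exception propagates to outer try.
4. Outer `except ValueError` matches → `lst.append('Z')` → lst = ['N', 'Z'].
Result: ['N', 'Z']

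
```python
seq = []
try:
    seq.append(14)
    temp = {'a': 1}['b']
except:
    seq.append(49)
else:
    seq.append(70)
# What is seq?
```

Step-by-step execution trace:
1. try: `seq.append(14)` → seq = [14].
2. `temp = {'a': 1}['b']` raises KeyError.
3. bare `except` matches → `seq.append(49)` → seq = [14, 49].
4. `else` is skipped (an exception was raised).
Result: [14, 49]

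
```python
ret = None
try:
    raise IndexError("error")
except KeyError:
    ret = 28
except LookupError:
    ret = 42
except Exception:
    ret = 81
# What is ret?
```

Step-by-step execution trace:
1. `raise IndexError(...)` raises IndexError.
2. `except KeyError` does not match (IndexError is not a subclass of KeyError); skipped.
3. `except LookupError` matches (IndexError is a subclass of LookupError) → ret = 42.
4. `except Exception` is not reached.
Result: 42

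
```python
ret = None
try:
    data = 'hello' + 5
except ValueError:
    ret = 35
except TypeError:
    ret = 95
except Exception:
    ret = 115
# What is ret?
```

Step-by-step execution trace:
1. `data = 'hello' + 5` raises TypeError.
2. `except ValueError` does not match TypeError; skipped.
3. `except TypeError` matches → ret = 95.
4. Remaining except clauses are skipped.
Result: 95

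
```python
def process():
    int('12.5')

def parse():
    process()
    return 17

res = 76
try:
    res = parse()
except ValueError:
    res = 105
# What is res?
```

Step-by-step execution trace:
1. res starts at 76.
2. try: `parse()` calls `process()`.
3. `process()` evaluates `int('12.5')`, which raises ValueError; it propagates through parse (uncaught).
4. `return 17` in parse is not reached; the assignment to res does not complete.
5. `except ValueError` matches → res = 105.
Result: 105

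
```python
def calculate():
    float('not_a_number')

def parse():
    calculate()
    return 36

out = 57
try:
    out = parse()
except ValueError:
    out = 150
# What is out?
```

Step-by-step execution trace:
1. out starts at 57.
2. try: `parse()` calls `calculate()`.
3. `calculate()` evaluates `float('not_a_number')`, which raises ValueError; it propagates through parse (uncaught).
4. `return 36` in parse is not reached; the assignment to out does not complete.
5. `except ValueError` matches → out = 150.
Result: 150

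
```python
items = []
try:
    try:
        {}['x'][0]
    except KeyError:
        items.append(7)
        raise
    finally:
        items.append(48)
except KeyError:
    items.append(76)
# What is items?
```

Step-by-step execution trace:
1. Inner try: `{}['x'][0]` raises KeyError.
2. Inner `except KeyError` matches → `items.append(7)` → items = [7].
3. bare `raise` re-raises KeyError.
4. Inner `finally` runs during unwinding: `items.append(48)` → items = [7, 48].
5. Outer `except KeyError` matches → `items.append(76)` → items = [7, 48, 76].
Result: [7, 48, 76]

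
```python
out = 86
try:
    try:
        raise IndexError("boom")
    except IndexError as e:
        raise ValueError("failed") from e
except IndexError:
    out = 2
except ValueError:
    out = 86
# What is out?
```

Step-by-step execution trace:
1. Inner try raises IndexError; inner `except IndexError as e` catches it.
2. `raise ValueError(...) from e` raises ValueError (IndexError is attached as __cause__, but only ValueError is active).
3. Outer `except IndexError` does not match ValueError; skipped.
4. Outer `except ValueError` matches → out = 86.
Result: 86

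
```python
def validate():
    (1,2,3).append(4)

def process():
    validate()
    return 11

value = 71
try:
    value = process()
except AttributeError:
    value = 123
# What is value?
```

Step-by-step execution trace:
1. value starts at 71.
2. try: `process()` calls `validate()`.
3. `validate()` evaluates `(1,2,3).append(4)`, which raises AttributeError; it propagates through process (uncaught).
4. `return 11` in process is not reached; the assignment to value does not complete.
5. `except AttributeError` matches → value = 123.
Result: 123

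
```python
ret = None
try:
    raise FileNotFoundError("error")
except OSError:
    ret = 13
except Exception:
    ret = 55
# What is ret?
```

Step-by-step execution trace:
1. `raise FileNotFoundError(...)` raises FileNotFoundError.
2. `except OSError` matches (FileNotFoundError is a subclass of OSError) → ret = 13.
3. `except Exception` is not reached.
Result: 13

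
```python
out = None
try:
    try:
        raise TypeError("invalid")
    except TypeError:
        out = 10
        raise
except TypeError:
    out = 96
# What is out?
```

Step-by-step execution trace:
1. Inner try: `raise TypeError("invalid")` raises TypeError.
2. Inner `except TypeError` matches → out = 10.
3. bare `raise` re-raises the same TypeError.
4. Outer `except TypeError` matches → out = 96.
Result: 96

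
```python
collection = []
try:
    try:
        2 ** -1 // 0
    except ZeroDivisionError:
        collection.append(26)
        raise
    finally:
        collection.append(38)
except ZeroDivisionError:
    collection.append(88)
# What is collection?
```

Step-by-step execution trace:
1. Inner try: `2 ** -1 // 0` raises ZeroDivisionError.
2. Inner `except ZeroDivisionError` matches → `collection.append(26)` → collection = [26].
3. bare `raise` re-raises ZeroDivisionError.
4. Inner `finally` runs during unwinding: `collection.append(38)` → collection = [26, 38].
5. Outer `except ZeroDivisionError` matches → `collection.append(88)` → collection = [26, 38, 88].
Result: [26, 38, 88]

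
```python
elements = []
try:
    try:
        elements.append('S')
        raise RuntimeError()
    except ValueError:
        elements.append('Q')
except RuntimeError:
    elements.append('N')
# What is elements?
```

Step-by-step execution trace:
1. Inner try: `elements.append('S')` → elements = ['S'].
2. `raise RuntimeError()` raises RuntimeError.
3. Inner `except ValueError` does not match RuntimeError; exception propagates to outer try.
4. Outer `except RuntimeError` matches → `elements.append('N')` → elements = ['S', 'N'].
Result: ['S', 'N']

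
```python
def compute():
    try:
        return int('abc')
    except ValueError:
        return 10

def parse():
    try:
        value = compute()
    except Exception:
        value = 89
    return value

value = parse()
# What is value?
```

Step-by-step execution trace:
1. `parse()` calls `compute()`.
2. In compute: `int('abc')` raises ValueError; `except ValueError` catches it → returns 10.
3. In parse: `value = compute()` → value = 10. No exception reaches parse.
4. `except Exception` is skipped; parse returns 10.
5. value = 10.
Result: 10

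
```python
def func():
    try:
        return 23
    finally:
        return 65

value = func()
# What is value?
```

Step-by-step execution trace:
1. `func()` enters try: `return 23` sets pending return value 23.
2. Before returning, `finally: return 65` runs and overrides the pending return.
3. func() returns 65 → value = 65.
Result: 65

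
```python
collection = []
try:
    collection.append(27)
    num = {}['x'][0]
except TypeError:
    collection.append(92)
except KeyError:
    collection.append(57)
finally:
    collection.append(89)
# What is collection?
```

Step-by-step execution trace:
1. try: `collection.append(27)` → collection = [27].
2. `num = {}['x'][0]` raises KeyError.
3. `except TypeError` does not match KeyError; skipped.
4. `except KeyError` matches → `collection.append(57)` → collection = [27, 57].
5. finally always runs: `collection.append(89)` → collection = [27, 57, 89].
Result: [27, 57, 89]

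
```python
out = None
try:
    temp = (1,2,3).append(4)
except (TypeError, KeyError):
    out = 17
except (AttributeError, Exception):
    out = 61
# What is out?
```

Step-by-step execution trace:
1. `temp = (1,2,3).append(4)` raises AttributeError.
2. `except (TypeError, KeyError)` does not match AttributeError; skipped.
3. `except (AttributeError, Exception)` matches (AttributeError is in the tuple) → out = 61.
Result: 61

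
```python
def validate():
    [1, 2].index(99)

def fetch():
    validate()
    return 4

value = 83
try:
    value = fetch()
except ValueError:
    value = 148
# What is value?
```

Step-by-step execution trace:
1. value starts at 83.
2. try: `fetch()` calls `validate()`.
3. `validate()` evaluates `[1, 2].index(99)`, which raises ValueError; it propagates through fetch (uncaught).
4. `return 4` in fetch is not reached; the assignment to value does not complete.
5. `except ValueError` matches → value = 148.
Result: 148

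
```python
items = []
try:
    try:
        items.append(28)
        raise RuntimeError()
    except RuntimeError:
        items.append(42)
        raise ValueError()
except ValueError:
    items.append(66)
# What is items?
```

Step-by-step execution trace:
1. Inner try: `items.append(28)` → items = [28].
2. `raise RuntimeError()` raises RuntimeError.
3. Inner `except RuntimeError` matches → `items.append(42)` → items = [28, 42].
4. `raise ValueError()` raises ValueError; propagates to outer try.
5. Outer `except ValueError` matches → `items.append(66)` → items = [28, 42, 66].
Result: [28, 42, 66]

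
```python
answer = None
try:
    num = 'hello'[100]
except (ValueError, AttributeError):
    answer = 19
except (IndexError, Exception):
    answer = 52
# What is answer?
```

Step-by-step execution trace:
1. `num = 'hello'[100]` raises IndexError.
2. `except (ValueError, AttributeError)` does not match IndexError; skipped.
3. `except (IndexError, Exception)` matches (IndexError is in the tuple) → answer = 52.
Result: 52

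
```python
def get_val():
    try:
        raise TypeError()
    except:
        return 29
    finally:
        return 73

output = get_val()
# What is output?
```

Step-by-step execution trace:
1. `get_val()` enters try: `raise TypeError()` raises TypeError.
2. bare `except` matches → `return 29` sets pending return value 29.
3. Before returning, `finally: return 73` runs and overrides the pending return.
4. get_val() returns 73 → output = 73.
Result: 73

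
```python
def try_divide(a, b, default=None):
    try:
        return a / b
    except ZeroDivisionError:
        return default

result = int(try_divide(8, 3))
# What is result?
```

Step-by-step execution trace:
1. `try_divide(8, 3)` enters try: `return 8 / 3` → returns 2.6666666666666665. No exception raised.
2. `except ZeroDivisionError` is skipped.
3. `int(2.6666666666666665)` → 2 → result = 2.
Result: 2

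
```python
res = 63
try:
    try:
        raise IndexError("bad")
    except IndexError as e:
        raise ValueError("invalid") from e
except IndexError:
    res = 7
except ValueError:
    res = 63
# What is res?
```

Step-by-step execution trace:
1. Inner try raises IndexError; inner `except IndexError as e` catches it.
2. `raise ValueError(...) from e` raises ValueError (IndexError is attached as __cause__, but only ValueError is active).
3. Outer `except IndexError` does not match ValueError; skipped.
4. Outer `except ValueError` matches → res = 63.
Result: 63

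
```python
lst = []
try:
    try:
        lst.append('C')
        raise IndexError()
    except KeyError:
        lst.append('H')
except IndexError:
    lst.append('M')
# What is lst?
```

Step-by-step execution trace:
1. Inner try: `lst.append('C')` → lst = ['C'].
2. `raise IndexError()` raises IndexError.
3. Inner `except KeyError` does not match IndexError; exception propagates to outer try.
4. Outer `except IndexError` matches → `lst.append('M')` → lst = ['C', 'M'].
Result: ['C', 'M']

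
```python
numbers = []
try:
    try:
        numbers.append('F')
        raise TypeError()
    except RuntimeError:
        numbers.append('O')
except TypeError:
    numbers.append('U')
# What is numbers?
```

Step-by-step execution trace:
1. Inner try: `numbers.append('F')` → numbers = ['F'].
2. `raise TypeError()` raises TypeError.
3. Inner `except RuntimeError` does not match TypeError; exception propagates to outer try.
4. Outer `except TypeError` matches → `numbers.append('U')` → numbers = ['F', 'U'].
Result: ['F', 'U']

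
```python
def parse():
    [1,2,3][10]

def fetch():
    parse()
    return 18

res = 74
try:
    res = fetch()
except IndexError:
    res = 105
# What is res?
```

Step-by-step execution trace:
1. res starts at 74.
2. try: `fetch()` calls `parse()`.
3. `parse()` evaluates `[1,2,3][10]`, which raises IndexError; it propagates through fetch (uncaught).
4. `return 18` in fetch is not reached; the assignment to res does not complete.
5. `except IndexError` matches → res = 105.
Result: 105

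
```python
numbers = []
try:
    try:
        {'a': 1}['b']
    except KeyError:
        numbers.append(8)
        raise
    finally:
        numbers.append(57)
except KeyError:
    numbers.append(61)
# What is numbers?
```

Step-by-step execution trace:
1. Inner try: `{'a': 1}['b']` raises KeyError.
2. Inner `except KeyError` matches → `numbers.append(8)` → numbers = [8].
3. bare `raise` re-raises KeyError.
4. Inner `finally` runs during unwinding: `numbers.append(57)` → numbers = [8, 57].
5. Outer `except KeyError` matches → `numbers.append(61)` → numbers = [8, 57, 61].
Result: [8, 57, 61]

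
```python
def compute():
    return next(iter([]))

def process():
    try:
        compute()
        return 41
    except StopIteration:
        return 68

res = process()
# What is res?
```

Step-by-step execution trace:
1. `process()` calls `compute()`.
2. `compute()` evaluates `next(iter([]))`, which raises StopIteration; it propagates to the caller.
3. `return 41` is not reached.
4. `except StopIteration` in process matches → returns 68.
5. res = 68.
Result: 68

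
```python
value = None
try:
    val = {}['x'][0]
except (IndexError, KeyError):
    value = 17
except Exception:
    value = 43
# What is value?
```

Step-by-step execution trace:
1. `val = {}['x'][0]` raises KeyError.
2. `except (IndexError, KeyError)` matches (KeyError is in the tuple) → value = 17.
3. `except Exception` is not reached.
Result: 17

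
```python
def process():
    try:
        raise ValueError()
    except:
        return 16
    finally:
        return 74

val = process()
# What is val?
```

Step-by-step execution trace:
1. `process()` enters try: `raise ValueError()` raises ValueError.
2. bare `except` matches → `return 16` sets pending return value 16.
3. Before returning, `finally: return 74` runs and overrides the pending return.
4. process() returns 74 → val = 74.
Result: 74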